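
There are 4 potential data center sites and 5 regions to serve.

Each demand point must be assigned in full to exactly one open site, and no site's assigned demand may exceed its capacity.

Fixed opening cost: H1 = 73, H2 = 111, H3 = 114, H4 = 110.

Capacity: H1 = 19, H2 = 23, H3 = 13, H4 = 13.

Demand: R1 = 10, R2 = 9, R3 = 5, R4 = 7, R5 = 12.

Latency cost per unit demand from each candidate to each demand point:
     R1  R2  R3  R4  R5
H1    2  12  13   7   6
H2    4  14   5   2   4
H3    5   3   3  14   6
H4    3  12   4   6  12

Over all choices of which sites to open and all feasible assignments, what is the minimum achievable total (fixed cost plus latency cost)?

Open {H1, H2, H3}; cheapest assignment that respects the capacities:
  H1 (cap 19, load 17): R1, R4 — cost 10×2 + 7×7 = 69
  H2 (cap 23, load 17): R3, R5 — cost 5×5 + 12×4 = 73
  H3 (cap 13, load 9): R2 — cost 9×3 = 27
  Shipping 169, fixed 298 → total 467.
  Any other capacity-feasible assignment to {H1, H2, H3} ships for at least 169.
Compare {H1, H2, H4}: its best feasible assignment gives total 504.
Compare {H2, H3, H4}: its best feasible assignment gives total 512.
Every other set of open sites that can feasibly serve all demand totals ≥ 504 even under its best assignment. Minimum: 467.

467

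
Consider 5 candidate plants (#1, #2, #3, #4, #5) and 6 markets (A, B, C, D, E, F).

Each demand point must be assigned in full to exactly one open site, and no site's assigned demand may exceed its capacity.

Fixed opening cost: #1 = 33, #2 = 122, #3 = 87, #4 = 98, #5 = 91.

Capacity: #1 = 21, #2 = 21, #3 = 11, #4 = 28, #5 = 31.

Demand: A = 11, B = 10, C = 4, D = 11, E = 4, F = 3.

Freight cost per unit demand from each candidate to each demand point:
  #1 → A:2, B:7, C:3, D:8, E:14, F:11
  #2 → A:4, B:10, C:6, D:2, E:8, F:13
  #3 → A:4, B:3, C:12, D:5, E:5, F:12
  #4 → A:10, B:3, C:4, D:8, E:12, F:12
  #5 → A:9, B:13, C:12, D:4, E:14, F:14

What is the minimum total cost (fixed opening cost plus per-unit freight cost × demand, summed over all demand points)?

Open {#1, #4}; cheapest assignment that respects the capacities:
  #1 (cap 21, load 18): A, C, F — cost 11×2 + 4×3 + 3×11 = 67
  #4 (cap 28, load 25): B, D, E — cost 10×3 + 11×8 + 4×12 = 166
  Shipping 233, fixed 131 → total 364.
  Any other capacity-feasible assignment to {#1, #4} ships for at least 233.
Compare {#1, #2, #3}: its best feasible assignment gives total 393.
Compare {#1, #2, #4}: its best feasible assignment gives total 404.
Every other set of open sites that can feasibly serve all demand totals ≥ 393 even under its best assignment. Minimum: 364.

364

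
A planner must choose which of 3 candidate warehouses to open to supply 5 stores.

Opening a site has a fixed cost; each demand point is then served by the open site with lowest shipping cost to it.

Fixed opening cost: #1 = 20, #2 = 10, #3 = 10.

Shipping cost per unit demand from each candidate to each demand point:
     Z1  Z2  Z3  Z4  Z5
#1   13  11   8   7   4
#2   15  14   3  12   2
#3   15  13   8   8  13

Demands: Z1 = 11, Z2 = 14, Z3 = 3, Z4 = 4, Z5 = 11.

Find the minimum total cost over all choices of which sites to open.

Open {#1, #2}: assign each demand point to its cheapest open site.
  Z1→#1 11×13=143, Z2→#1 14×11=154, Z3→#2 3×3=9, Z4→#1 4×7=28, Z5→#2 11×2=22
  shipping cost 356, fixed 30 → total 386.
Compare {#1, #2, #3}: shipping cost 356 + fixed 40 = 396.
Compare {#1}: shipping cost 393 + fixed 20 = 413.
Compare {#1, #3}: shipping cost 393 + fixed 30 = 423.
All other subsets cost ≥ 396. Minimum total cost: 386.

386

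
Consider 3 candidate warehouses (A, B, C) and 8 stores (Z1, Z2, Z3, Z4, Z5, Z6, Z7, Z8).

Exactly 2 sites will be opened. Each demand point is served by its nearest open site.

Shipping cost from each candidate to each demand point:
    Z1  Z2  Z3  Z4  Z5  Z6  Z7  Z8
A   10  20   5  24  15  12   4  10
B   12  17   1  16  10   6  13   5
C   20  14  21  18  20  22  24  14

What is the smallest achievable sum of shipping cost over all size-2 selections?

69

Open {A, B}.
  Z1→A 10, Z2→B 17, Z3→B 1, Z4→B 16, Z5→B 10, Z6→B 6, Z7→A 4, Z8→B 5  ⇒ total 69.
Compare {B, C}: total 77.
Compare {A, C}: total 88.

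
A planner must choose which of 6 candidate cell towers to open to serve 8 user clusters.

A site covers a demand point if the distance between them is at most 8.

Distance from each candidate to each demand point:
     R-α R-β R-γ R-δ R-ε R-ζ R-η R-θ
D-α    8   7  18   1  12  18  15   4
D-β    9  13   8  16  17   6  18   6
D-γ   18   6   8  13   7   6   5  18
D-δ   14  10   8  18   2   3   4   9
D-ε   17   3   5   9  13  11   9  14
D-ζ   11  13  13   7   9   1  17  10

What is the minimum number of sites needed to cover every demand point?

2

Coverage sets (demand points within 8 of each site):
  D-α: {R-α, R-β, R-δ, R-θ}
  D-β: {R-γ, R-ζ, R-θ}
  D-γ: {R-β, R-γ, R-ε, R-ζ, R-η}
  D-δ: {R-γ, R-ε, R-ζ, R-η}
  D-ε: {R-β, R-γ}
  D-ζ: {R-δ, R-ζ}
No single site covers all 8 demand points.
But {D-α, D-γ} covers everything, so the minimum is 2.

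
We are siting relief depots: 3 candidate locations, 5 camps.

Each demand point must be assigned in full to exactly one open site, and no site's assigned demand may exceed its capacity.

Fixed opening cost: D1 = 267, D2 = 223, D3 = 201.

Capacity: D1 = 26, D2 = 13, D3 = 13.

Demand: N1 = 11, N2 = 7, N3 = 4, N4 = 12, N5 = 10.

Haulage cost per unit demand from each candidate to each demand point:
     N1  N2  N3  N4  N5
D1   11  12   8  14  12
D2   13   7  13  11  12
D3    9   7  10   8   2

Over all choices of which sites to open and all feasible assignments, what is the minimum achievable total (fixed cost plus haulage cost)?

Open {D1, D2, D3}; cheapest assignment that respects the capacities:
  D1 (cap 26, load 22): N1, N2, N3 — cost 11×11 + 7×12 + 4×8 = 237
  D2 (cap 13, load 12): N4 — cost 12×11 = 132
  D3 (cap 13, load 10): N5 — cost 10×2 = 20
  Shipping 389, fixed 691 → total 1080.
  Any other capacity-feasible assignment to {D1, D2, D3} ships for at least 389.
Total demand is 44 and no other set of sites has combined capacity ≥ 44, so {D1, D2, D3} is the only feasible choice of open sites. Minimum: 1080.

1080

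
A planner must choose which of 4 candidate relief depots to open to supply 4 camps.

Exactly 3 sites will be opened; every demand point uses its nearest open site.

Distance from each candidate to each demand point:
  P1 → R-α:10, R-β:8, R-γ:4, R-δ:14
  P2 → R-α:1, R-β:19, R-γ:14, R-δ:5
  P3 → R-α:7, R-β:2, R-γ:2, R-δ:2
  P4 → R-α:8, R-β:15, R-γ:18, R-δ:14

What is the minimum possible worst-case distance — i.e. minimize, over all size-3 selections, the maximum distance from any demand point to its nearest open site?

Open {P1, P2, P3}.
  Farthest demand point is R-β at distance 2 (to P3); all others are ≤ 2.
With {P2, P3, P4} the worst case is 2.
With {P1, P3, P4} the worst case is 7.
No size-3 selection achieves below 2.

2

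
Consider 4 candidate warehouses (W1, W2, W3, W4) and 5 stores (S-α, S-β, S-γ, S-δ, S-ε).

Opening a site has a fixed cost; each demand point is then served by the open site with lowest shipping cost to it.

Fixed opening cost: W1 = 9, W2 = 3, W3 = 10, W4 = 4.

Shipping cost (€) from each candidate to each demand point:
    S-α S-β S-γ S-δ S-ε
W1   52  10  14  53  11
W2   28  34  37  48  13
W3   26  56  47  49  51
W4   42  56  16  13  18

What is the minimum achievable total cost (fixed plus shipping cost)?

92

Open {W1, W2, W4}: assign each demand point to its cheapest open site.
  S-α→W2 28, S-β→W1 10, S-γ→W1 14, S-δ→W4 13, S-ε→W1 11
  shipping cost 76, fixed 16 → total 92.
Compare {W1, W3, W4}: shipping cost 74 + fixed 23 = 97.
Compare {W1, W2, W3, W4}: shipping cost 74 + fixed 26 = 100.
Compare {W1, W4}: shipping cost 90 + fixed 13 = 103.
All other subsets cost ≥ 97. Minimum total cost: 92.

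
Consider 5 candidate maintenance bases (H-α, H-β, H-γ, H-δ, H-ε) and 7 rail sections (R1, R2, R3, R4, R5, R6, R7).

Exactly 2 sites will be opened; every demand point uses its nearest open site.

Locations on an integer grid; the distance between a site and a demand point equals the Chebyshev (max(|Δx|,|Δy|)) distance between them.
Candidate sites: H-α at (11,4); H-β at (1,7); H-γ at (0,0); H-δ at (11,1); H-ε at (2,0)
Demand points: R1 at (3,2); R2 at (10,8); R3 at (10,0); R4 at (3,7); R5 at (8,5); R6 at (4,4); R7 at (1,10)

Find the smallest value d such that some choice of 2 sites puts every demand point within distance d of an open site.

Open {H-α, H-β}.
  Farthest demand point is R1 at distance 5 (to H-β); all others are ≤ 5.
With {H-β, H-δ} the worst case is 7.
With {H-β, H-ε} the worst case is 8.
No size-2 selection achieves below 5.

5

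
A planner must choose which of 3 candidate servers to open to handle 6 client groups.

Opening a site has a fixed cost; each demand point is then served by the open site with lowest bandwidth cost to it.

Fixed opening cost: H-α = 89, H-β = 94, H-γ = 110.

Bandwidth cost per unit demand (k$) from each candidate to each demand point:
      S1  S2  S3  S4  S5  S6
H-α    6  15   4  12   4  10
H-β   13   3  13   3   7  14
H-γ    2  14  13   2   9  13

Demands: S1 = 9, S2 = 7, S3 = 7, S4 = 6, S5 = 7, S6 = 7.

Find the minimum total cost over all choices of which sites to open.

Open {H-α, H-β}: assign each demand point to its cheapest open site.
  S1→H-α 9×6=54, S2→H-β 7×3=21, S3→H-α 7×4=28, S4→H-β 6×3=18, S5→H-α 7×4=28, S6→H-α 7×10=70
  bandwidth cost 219, fixed 183 → total 402.
Compare {H-α}: bandwidth cost 357 + fixed 89 = 446.
Compare {H-α, H-γ}: bandwidth cost 254 + fixed 199 = 453.
Compare {H-α, H-β, H-γ}: bandwidth cost 177 + fixed 293 = 470.
All other subsets cost ≥ 446. Minimum total cost: 402.

402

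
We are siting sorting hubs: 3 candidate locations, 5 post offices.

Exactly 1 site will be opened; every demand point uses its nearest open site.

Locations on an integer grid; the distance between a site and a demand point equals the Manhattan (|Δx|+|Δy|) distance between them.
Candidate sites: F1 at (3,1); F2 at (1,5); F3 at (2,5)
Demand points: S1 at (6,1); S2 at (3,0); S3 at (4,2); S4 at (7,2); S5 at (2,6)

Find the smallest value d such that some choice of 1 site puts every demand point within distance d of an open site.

6

Open {F1}.
  Farthest demand point is S5 at distance 6 (to F1); all others are ≤ 6.
With {F3} the worst case is 8.
With {F2} the worst case is 9.
No size-1 selection achieves below 6.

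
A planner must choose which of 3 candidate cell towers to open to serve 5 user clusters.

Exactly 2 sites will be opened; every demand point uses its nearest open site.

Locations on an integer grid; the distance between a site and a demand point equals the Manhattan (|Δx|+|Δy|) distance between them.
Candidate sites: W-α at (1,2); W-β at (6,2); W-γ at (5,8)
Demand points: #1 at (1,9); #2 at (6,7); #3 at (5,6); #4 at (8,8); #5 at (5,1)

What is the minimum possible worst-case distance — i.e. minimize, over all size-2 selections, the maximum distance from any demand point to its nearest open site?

Open {W-α, W-γ}.
  Farthest demand point is #1 at distance 5 (to W-γ); all others are ≤ 5.
With {W-β, W-γ} the worst case is 5.
With {W-α, W-β} the worst case is 8.
No size-2 selection achieves below 5.

5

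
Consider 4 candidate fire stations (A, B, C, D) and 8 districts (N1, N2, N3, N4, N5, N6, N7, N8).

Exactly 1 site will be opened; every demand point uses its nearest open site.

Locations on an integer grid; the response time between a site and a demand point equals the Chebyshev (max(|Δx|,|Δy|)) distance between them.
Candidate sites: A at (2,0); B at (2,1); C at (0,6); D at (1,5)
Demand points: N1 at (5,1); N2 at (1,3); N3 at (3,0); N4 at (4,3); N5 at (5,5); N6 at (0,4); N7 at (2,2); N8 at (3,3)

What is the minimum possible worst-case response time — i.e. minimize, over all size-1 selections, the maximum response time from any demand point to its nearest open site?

Open {B}.
  Farthest demand point is N5 at response time 4 (to B); all others are ≤ 4.
With {A} the worst case is 5.
With {D} the worst case is 5.
No size-1 selection achieves below 4.

4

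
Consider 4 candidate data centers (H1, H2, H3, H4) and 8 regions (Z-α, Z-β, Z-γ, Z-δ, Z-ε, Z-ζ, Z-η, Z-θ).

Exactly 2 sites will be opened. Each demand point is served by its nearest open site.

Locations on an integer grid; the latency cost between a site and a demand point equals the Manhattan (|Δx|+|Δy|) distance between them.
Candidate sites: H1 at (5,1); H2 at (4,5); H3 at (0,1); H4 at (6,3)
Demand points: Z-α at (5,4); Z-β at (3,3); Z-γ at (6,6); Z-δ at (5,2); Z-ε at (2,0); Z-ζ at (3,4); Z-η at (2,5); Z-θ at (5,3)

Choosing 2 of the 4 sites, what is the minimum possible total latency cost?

Open {H1, H2}.
  Z-α→H2 2, Z-β→H2 3, Z-γ→H2 3, Z-δ→H1 1, Z-ε→H1 4, Z-ζ→H2 2, Z-η→H2 2, Z-θ→H1 2  ⇒ total 19.
Compare {H2, H3}: total 22.
Compare {H2, H4}: total 22.
No size-2 selection does better; minimum is 19.

19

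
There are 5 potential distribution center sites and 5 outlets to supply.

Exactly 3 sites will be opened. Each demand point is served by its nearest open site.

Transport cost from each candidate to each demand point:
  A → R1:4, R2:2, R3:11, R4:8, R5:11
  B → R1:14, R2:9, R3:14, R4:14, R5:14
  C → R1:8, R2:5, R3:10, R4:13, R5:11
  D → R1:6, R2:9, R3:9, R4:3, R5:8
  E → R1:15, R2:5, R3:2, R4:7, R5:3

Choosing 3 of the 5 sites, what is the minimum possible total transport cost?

14

Open {A, D, E}.
  R1→A 4, R2→A 2, R3→E 2, R4→D 3, R5→E 3  ⇒ total 14.
Compare {A, B, E}: total 18.
Compare {A, C, E}: total 18.
No size-3 selection does better; minimum is 14.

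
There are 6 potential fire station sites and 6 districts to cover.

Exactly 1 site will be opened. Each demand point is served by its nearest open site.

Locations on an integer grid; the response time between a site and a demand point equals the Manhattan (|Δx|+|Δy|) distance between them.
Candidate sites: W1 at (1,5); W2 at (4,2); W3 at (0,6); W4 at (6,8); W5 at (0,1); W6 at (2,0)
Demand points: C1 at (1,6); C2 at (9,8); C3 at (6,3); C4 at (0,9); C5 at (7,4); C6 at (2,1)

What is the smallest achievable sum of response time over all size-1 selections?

Open {W1}.
  C1→W1 1, C2→W1 11, C3→W1 7, C4→W1 5, C5→W1 7, C6→W1 5  ⇒ total 36.
Compare {W4}: total 38.
Compare {W2}: total 40.
No size-1 selection does better; minimum is 36.

36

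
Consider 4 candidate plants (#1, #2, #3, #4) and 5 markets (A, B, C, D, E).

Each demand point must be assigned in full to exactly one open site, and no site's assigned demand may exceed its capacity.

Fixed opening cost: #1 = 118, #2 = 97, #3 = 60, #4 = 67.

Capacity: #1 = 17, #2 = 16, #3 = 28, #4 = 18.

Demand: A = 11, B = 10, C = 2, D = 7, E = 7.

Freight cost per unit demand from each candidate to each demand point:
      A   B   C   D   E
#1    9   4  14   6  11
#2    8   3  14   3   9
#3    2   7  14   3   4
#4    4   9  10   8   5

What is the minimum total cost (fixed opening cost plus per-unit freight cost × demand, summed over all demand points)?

286

Open {#2, #3}; cheapest assignment that respects the capacities:
  #2 (cap 16, load 12): B, C — cost 10×3 + 2×14 = 58
  #3 (cap 28, load 25): A, D, E — cost 11×2 + 7×3 + 7×4 = 71
  Shipping 129, fixed 157 → total 286.
  Any other capacity-feasible assignment to {#2, #3} ships for at least 129.
Compare {#3, #4}: its best feasible assignment gives total 295.
Compare {#1, #3}: its best feasible assignment gives total 317.
Every other set of open sites that can feasibly serve all demand totals ≥ 295 even under its best assignment. Minimum: 286.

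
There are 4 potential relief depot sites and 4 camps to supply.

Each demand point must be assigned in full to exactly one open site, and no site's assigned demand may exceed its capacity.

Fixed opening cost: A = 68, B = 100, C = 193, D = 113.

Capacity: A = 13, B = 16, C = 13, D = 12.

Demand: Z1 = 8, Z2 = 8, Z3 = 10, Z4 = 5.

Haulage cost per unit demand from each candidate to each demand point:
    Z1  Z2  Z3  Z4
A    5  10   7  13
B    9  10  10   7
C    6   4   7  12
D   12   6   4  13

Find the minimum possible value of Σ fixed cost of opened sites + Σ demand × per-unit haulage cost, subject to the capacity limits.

Open {A, B, D}; cheapest assignment that respects the capacities:
  A (cap 13, load 8): Z1 — cost 8×5 = 40
  B (cap 16, load 13): Z2, Z4 — cost 8×10 + 5×7 = 115
  D (cap 12, load 10): Z3 — cost 10×4 = 40
  Shipping 195, fixed 281 → total 476.
  Any other capacity-feasible assignment to {A, B, D} ships for at least 195.
Compare {A, C, D}: its best feasible assignment gives total 546.
Compare {A, B, C}: its best feasible assignment gives total 568.
Every other set of open sites that can feasibly serve all demand totals ≥ 546 even under its best assignment. Minimum: 476.

476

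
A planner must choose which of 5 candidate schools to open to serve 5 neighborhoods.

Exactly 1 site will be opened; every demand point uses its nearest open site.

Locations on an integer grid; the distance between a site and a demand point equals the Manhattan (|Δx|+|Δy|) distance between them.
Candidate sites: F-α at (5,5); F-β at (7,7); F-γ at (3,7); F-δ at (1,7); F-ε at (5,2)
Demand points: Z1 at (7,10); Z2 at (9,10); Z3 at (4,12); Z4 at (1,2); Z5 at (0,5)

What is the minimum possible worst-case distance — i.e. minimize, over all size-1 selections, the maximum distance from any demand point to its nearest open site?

Open {F-α}.
  Farthest demand point is Z2 at distance 9 (to F-α); all others are ≤ 9.
With {F-γ} the worst case is 9.
With {F-β} the worst case is 11.
No size-1 selection achieves below 9.

9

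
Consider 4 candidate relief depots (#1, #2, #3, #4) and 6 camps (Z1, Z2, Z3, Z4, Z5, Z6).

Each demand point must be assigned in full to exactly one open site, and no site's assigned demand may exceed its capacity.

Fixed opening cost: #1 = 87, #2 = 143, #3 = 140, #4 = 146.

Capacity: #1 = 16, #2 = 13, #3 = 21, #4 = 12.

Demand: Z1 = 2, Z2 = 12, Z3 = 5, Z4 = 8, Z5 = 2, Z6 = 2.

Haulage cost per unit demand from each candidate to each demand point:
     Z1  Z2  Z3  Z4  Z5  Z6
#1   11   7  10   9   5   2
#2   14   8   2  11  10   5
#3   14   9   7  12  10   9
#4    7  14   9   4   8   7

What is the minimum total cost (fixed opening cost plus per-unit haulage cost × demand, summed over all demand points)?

Open {#1, #3}; cheapest assignment that respects the capacities:
  #1 (cap 16, load 14): Z1, Z4, Z5, Z6 — cost 2×11 + 8×9 + 2×5 + 2×2 = 108
  #3 (cap 21, load 17): Z2, Z3 — cost 12×9 + 5×7 = 143
  Shipping 251, fixed 227 → total 478.
  Any other capacity-feasible assignment to {#1, #3} ships for at least 251.
Compare {#3, #4}: its best feasible assignment gives total 509.
Compare {#1, #2, #4}: its best feasible assignment gives total 530.
Every other set of open sites that can feasibly serve all demand totals ≥ 509 even under its best assignment. Minimum: 478.

478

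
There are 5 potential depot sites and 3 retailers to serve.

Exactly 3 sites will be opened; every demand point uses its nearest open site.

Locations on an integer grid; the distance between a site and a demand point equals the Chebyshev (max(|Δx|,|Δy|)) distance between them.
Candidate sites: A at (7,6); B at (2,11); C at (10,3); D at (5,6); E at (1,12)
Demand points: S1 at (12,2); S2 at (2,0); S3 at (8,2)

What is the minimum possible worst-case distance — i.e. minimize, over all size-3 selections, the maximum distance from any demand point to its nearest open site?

6

Open {A, B, C}.
  Farthest demand point is S2 at distance 6 (to A); all others are ≤ 6.
With {A, B, D} the worst case is 6.
With {A, B, E} the worst case is 6.
No size-3 selection achieves below 6.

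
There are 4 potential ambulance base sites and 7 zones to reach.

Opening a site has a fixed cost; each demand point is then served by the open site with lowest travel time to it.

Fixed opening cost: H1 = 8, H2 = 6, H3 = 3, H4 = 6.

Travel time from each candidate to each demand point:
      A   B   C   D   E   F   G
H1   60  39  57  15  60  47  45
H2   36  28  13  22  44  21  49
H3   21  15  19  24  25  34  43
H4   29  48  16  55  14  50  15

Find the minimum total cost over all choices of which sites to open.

Open {H2, H3, H4}: assign each demand point to its cheapest open site.
  A→H3 21, B→H3 15, C→H2 13, D→H2 22, E→H4 14, F→H2 21, G→H4 15
  travel time 121, fixed 15 → total 136.
Compare {H1, H2, H3, H4}: travel time 114 + fixed 23 = 137.
Compare {H1, H3, H4}: travel time 130 + fixed 17 = 147.
Compare {H3, H4}: travel time 139 + fixed 9 = 148.
All other subsets cost ≥ 137. Minimum total cost: 136.

136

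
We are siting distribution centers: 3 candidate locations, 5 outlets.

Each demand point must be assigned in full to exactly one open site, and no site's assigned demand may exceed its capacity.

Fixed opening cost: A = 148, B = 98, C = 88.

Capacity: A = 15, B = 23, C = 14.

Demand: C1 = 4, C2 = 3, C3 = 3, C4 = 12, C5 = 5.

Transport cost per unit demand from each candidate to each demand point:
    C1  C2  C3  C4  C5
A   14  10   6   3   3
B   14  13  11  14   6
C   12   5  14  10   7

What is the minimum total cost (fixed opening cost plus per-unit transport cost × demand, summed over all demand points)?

Open {A, C}; cheapest assignment that respects the capacities:
  A (cap 15, load 15): C3, C4 — cost 3×6 + 12×3 = 54
  C (cap 14, load 12): C1, C2, C5 — cost 4×12 + 3×5 + 5×7 = 98
  Shipping 152, fixed 236 → total 388.
  Any other capacity-feasible assignment to {A, C} ships for at least 152.
Compare {A, B}: its best feasible assignment gives total 425.
Compare {B, C}: its best feasible assignment gives total 464.
Every other set of open sites that can feasibly serve all demand totals ≥ 425 even under its best assignment. Minimum: 388.

388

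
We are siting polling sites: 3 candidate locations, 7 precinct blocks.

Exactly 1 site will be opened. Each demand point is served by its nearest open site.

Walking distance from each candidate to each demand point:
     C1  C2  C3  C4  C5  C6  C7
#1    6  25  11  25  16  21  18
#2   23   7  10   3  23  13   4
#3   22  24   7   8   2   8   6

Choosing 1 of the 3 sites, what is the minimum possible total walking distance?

Open {#3}.
  C1→#3 22, C2→#3 24, C3→#3 7, C4→#3 8, C5→#3 2, C6→#3 8, C7→#3 6  ⇒ total 77.
Compare {#2}: total 83.
Compare {#1}: total 122.

77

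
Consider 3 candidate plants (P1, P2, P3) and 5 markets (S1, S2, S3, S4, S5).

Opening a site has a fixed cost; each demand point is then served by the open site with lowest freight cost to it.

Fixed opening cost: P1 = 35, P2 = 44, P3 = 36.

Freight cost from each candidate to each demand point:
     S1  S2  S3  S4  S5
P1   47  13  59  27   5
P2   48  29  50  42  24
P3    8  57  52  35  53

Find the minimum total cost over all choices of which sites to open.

Open {P1, P3}: assign each demand point to its cheapest open site.
  S1→P3 8, S2→P1 13, S3→P3 52, S4→P1 27, S5→P1 5
  freight cost 105, fixed 71 → total 176.
Compare {P1}: freight cost 151 + fixed 35 = 186.
Compare {P1, P2, P3}: freight cost 103 + fixed 115 = 218.
Compare {P1, P2}: freight cost 142 + fixed 79 = 221.
All other subsets cost ≥ 186. Minimum total cost: 176.

176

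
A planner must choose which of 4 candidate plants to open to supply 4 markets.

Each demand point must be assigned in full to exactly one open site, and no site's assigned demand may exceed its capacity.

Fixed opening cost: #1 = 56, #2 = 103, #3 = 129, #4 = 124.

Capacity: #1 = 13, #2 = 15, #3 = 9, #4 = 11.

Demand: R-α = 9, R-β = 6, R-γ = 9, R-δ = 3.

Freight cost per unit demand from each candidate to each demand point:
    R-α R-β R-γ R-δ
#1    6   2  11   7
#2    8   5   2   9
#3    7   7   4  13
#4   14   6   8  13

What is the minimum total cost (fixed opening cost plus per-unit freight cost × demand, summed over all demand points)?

Open {#1, #2}; cheapest assignment that respects the capacities:
  #1 (cap 13, load 12): R-α, R-δ — cost 9×6 + 3×7 = 75
  #2 (cap 15, load 15): R-β, R-γ — cost 6×5 + 9×2 = 48
  Shipping 123, fixed 159 → total 282.
  Any other capacity-feasible assignment to {#1, #2} ships for at least 123.
Compare {#1, #2, #3}: its best feasible assignment gives total 402.
Compare {#1, #2, #4}: its best feasible assignment gives total 406.
Every other set of open sites that can feasibly serve all demand totals ≥ 402 even under its best assignment. Minimum: 282.

282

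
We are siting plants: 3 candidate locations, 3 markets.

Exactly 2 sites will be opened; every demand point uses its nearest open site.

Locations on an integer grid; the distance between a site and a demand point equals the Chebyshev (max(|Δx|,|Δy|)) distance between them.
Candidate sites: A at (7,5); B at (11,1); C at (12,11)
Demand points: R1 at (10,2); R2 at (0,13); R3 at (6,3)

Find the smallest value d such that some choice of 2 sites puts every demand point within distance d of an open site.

Open {A, B}.
  Farthest demand point is R2 at distance 8 (to A); all others are ≤ 8.
With {A, C} the worst case is 8.
With {B, C} the worst case is 12.
No size-2 selection achieves below 8.

8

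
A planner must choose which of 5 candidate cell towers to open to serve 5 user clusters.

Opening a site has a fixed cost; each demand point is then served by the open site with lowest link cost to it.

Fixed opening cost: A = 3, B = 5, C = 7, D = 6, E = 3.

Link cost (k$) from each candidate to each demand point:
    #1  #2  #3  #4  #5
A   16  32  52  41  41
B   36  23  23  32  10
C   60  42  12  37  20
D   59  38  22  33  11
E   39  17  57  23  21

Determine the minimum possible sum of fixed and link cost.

96

Open {A, B, C, E}: assign each demand point to its cheapest open site.
  #1→A 16, #2→E 17, #3→C 12, #4→E 23, #5→B 10
  link cost 78, fixed 18 → total 96.
Compare {A, C, D, E}: link cost 79 + fixed 19 = 98.
Compare {A, B, E}: link cost 89 + fixed 11 = 100.
Compare {A, C, E}: link cost 88 + fixed 13 = 101.
All other subsets cost ≥ 98. Minimum total cost: 96.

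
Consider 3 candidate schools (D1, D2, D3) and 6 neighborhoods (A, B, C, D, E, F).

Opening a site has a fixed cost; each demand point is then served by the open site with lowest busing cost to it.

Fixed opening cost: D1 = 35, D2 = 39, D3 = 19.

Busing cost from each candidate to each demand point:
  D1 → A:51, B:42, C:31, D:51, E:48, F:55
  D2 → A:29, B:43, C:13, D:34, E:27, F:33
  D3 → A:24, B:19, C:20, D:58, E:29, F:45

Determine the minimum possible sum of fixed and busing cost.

208

Open {D2, D3}: assign each demand point to its cheapest open site.
  A→D3 24, B→D3 19, C→D2 13, D→D2 34, E→D2 27, F→D2 33
  busing cost 150, fixed 58 → total 208.
Compare {D3}: busing cost 195 + fixed 19 = 214.
Compare {D2}: busing cost 179 + fixed 39 = 218.
Compare {D1, D3}: busing cost 188 + fixed 54 = 242.
All other subsets cost ≥ 214. Minimum total cost: 208.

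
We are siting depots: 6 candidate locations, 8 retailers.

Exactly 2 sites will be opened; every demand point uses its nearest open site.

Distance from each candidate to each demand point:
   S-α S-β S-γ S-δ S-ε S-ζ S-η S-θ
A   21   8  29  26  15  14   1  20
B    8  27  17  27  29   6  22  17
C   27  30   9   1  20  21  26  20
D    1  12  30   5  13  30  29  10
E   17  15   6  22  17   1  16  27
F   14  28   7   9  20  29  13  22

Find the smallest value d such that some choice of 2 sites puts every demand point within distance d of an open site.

16

Open {D, E}.
  Farthest demand point is S-η at distance 16 (to E); all others are ≤ 16.
With {A, F} the worst case is 20.
With {C, E} the worst case is 20.
No size-2 selection achieves below 16.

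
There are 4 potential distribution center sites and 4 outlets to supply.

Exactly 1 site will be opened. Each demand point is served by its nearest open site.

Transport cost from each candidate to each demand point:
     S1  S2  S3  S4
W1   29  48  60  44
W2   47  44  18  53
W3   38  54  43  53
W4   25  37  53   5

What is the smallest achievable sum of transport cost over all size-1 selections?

120

Open {W4}.
  S1→W4 25, S2→W4 37, S3→W4 53, S4→W4 5  ⇒ total 120.
Compare {W2}: total 162.
Compare {W1}: total 181.
No size-1 selection does better; minimum is 120.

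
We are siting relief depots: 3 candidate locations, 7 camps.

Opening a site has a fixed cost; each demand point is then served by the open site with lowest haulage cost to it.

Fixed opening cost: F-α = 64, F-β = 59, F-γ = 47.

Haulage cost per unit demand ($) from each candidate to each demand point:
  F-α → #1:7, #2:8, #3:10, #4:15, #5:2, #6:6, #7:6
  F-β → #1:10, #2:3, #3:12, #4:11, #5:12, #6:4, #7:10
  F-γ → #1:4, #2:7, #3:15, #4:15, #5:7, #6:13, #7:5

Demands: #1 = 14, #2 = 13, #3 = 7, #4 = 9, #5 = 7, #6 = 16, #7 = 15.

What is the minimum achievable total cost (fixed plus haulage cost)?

572

Open {F-β, F-γ}: assign each demand point to its cheapest open site.
  #1→F-γ 14×4=56, #2→F-β 13×3=39, #3→F-β 7×12=84, #4→F-β 9×11=99, #5→F-γ 7×7=49, #6→F-β 16×4=64, #7→F-γ 15×5=75
  haulage cost 466, fixed 106 → total 572.
Compare {F-α, F-β, F-γ}: haulage cost 417 + fixed 170 = 587.
Compare {F-α, F-β}: haulage cost 474 + fixed 123 = 597.
Compare {F-α, F-γ}: haulage cost 537 + fixed 111 = 648.
All other subsets cost ≥ 587. Minimum total cost: 572.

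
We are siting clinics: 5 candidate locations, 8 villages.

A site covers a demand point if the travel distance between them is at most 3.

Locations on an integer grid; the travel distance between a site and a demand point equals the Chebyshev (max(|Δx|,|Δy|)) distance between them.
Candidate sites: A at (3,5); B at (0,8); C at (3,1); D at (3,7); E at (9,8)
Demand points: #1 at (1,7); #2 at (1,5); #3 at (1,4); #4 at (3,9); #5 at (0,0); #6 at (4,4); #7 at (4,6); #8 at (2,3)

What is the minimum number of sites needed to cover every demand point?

Coverage sets (demand points within 3 of each site):
  A: {#1, #2, #3, #6, #7, #8}
  B: {#1, #2, #4}
  C: {#3, #5, #6, #8}
  D: {#1, #2, #3, #4, #6, #7}
  E: {}
No single site covers all 8 demand points.
But {C, D} covers everything, so the minimum is 2.

2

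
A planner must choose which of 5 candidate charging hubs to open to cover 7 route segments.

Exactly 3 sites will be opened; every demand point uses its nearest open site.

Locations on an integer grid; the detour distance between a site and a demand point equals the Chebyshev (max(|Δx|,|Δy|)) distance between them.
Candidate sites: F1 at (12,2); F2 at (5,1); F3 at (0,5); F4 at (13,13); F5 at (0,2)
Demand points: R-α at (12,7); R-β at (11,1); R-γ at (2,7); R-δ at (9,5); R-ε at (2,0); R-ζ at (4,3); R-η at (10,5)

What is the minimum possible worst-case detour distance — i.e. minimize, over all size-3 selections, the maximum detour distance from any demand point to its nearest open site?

Open {F1, F2, F3}.
  Farthest demand point is R-α at detour distance 5 (to F1); all others are ≤ 5.
With {F1, F2, F5} the worst case is 5.
With {F1, F3, F4} the worst case is 5.
No size-3 selection achieves below 5.

5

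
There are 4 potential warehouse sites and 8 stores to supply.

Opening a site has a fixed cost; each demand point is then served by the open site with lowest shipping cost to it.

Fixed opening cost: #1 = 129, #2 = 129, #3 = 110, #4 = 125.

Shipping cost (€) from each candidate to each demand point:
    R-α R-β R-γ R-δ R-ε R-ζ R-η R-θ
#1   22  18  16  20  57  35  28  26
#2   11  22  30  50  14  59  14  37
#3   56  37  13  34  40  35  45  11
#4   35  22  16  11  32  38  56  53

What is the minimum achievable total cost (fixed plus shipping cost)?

351

Open {#1}: assign each demand point to its cheapest open site.
  R-α→#1 22, R-β→#1 18, R-γ→#1 16, R-δ→#1 20, R-ε→#1 57, R-ζ→#1 35, R-η→#1 28, R-θ→#1 26
  shipping cost 222, fixed 129 → total 351.
Compare {#2}: shipping cost 237 + fixed 129 = 366.
Compare {#3}: shipping cost 271 + fixed 110 = 381.
Compare {#4}: shipping cost 263 + fixed 125 = 388.
All other subsets cost ≥ 366. Minimum total cost: 351.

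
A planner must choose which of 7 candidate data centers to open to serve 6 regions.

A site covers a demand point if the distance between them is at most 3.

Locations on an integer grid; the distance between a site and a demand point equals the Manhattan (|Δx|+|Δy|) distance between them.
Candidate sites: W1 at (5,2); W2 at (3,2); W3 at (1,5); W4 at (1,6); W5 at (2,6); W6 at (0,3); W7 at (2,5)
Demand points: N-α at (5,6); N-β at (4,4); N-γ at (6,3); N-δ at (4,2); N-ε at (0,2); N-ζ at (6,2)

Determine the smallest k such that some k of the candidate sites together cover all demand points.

3

Coverage sets (demand points within 3 of each site):
  W1: {N-β, N-γ, N-δ, N-ζ}
  W2: {N-β, N-δ, N-ε, N-ζ}
  W3: {}
  W4: {}
  W5: {N-α}
  W6: {N-ε}
  W7: {N-β}
No 2 sites suffice: every size-2 union leaves at least one demand point uncovered.
But {W1, W2, W5} covers everything, so the minimum is 3.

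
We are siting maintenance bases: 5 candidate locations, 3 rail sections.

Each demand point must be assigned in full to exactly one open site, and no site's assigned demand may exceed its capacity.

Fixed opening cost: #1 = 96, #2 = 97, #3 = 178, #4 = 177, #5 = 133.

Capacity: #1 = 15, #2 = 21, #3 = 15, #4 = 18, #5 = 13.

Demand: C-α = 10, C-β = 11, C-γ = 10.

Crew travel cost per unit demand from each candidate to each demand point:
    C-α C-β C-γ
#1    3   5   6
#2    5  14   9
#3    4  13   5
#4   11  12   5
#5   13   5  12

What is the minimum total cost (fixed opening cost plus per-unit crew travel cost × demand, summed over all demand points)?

Open {#1, #2}; cheapest assignment that respects the capacities:
  #1 (cap 15, load 11): C-β — cost 11×5 = 55
  #2 (cap 21, load 20): C-α, C-γ — cost 10×5 + 10×9 = 140
  Shipping 195, fixed 193 → total 388.
  Any other capacity-feasible assignment to {#1, #2} ships for at least 195.
Compare {#2, #5}: its best feasible assignment gives total 425.
Compare {#1, #2, #5}: its best feasible assignment gives total 491.
Every other set of open sites that can feasibly serve all demand totals ≥ 425 even under its best assignment. Minimum: 388.

388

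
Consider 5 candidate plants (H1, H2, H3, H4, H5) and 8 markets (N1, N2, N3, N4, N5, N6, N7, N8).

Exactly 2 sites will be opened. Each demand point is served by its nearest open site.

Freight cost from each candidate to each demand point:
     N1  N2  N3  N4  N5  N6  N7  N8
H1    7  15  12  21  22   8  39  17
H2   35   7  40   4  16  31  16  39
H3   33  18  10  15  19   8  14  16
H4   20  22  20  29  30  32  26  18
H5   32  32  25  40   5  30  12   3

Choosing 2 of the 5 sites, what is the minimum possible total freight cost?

Open {H1, H5}.
  N1→H1 7, N2→H1 15, N3→H1 12, N4→H1 21, N5→H5 5, N6→H1 8, N7→H5 12, N8→H5 3  ⇒ total 83.
Compare {H1, H2}: total 87.
Compare {H3, H5}: total 103.
No size-2 selection does better; minimum is 83.

83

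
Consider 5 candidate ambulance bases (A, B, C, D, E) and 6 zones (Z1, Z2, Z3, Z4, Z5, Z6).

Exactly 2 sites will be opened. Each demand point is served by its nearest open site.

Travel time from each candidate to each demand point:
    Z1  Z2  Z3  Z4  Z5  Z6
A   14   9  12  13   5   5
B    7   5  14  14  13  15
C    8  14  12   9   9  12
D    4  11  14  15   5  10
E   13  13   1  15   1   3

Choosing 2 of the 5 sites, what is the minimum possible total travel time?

Open {B, E}.
  Z1→B 7, Z2→B 5, Z3→E 1, Z4→B 14, Z5→E 1, Z6→E 3  ⇒ total 31.
Compare {C, E}: total 35.
Compare {D, E}: total 35.
No size-2 selection does better; minimum is 31.

31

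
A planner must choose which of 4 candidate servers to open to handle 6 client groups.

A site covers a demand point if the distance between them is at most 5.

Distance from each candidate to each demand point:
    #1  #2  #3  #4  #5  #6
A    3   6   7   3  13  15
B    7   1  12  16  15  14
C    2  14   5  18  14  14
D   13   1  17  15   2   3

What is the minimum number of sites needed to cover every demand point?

3

Coverage sets (demand points within 5 of each site):
  A: {#1, #4}
  B: {#2}
  C: {#1, #3}
  D: {#2, #5, #6}
No 2 sites suffice: every size-2 union leaves at least one demand point uncovered.
But {A, C, D} covers everything, so the minimum is 3.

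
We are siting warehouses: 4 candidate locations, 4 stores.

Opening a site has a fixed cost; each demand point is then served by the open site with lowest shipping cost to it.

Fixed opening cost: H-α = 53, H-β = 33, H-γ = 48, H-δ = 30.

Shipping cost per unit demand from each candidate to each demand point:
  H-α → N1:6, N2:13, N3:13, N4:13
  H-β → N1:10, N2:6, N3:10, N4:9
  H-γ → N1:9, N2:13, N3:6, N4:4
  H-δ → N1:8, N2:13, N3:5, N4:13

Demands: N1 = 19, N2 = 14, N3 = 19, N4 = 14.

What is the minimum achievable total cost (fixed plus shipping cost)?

Open {H-β, H-γ, H-δ}: assign each demand point to its cheapest open site.
  N1→H-δ 19×8=152, N2→H-β 14×6=84, N3→H-δ 19×5=95, N4→H-γ 14×4=56
  shipping cost 387, fixed 111 → total 498.
Compare {H-α, H-β, H-γ}: shipping cost 368 + fixed 134 = 502.
Compare {H-β, H-γ}: shipping cost 425 + fixed 81 = 506.
Compare {H-α, H-β, H-γ, H-δ}: shipping cost 349 + fixed 164 = 513.
All other subsets cost ≥ 502. Minimum total cost: 498.

498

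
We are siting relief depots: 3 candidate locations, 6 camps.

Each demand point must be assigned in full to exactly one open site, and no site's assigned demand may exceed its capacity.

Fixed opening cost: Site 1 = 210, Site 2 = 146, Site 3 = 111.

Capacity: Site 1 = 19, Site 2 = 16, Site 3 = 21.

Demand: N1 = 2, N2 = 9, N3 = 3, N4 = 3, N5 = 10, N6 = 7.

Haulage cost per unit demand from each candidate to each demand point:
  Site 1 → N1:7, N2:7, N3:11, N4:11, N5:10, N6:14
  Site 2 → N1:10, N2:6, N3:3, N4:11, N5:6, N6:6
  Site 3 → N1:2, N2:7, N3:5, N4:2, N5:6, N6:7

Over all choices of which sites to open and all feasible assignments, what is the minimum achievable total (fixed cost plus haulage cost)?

438

Open {Site 2, Site 3}; cheapest assignment that respects the capacities:
  Site 2 (cap 16, load 16): N2, N6 — cost 9×6 + 7×6 = 96
  Site 3 (cap 21, load 18): N1, N3, N4, N5 — cost 2×2 + 3×5 + 3×2 + 10×6 = 85
  Shipping 181, fixed 257 → total 438.
  Any other capacity-feasible assignment to {Site 2, Site 3} ships for at least 181.
Compare {Site 1, Site 3}: its best feasible assignment gives total 546.
Compare {Site 1, Site 2}: its best feasible assignment gives total 623.
Every other set of open sites that can feasibly serve all demand totals ≥ 546 even under its best assignment. Minimum: 438.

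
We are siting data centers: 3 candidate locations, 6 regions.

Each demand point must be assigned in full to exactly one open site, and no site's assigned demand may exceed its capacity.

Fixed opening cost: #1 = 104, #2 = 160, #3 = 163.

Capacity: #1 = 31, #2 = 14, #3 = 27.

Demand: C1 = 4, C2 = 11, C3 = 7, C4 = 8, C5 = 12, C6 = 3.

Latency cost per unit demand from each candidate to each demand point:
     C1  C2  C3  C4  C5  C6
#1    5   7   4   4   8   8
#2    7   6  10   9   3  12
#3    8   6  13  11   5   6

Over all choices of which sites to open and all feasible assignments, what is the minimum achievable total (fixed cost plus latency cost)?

491

Open {#1, #3}; cheapest assignment that respects the capacities:
  #1 (cap 31, load 19): C1, C3, C4 — cost 4×5 + 7×4 + 8×4 = 80
  #3 (cap 27, load 26): C2, C5, C6 — cost 11×6 + 12×5 + 3×6 = 144
  Shipping 224, fixed 267 → total 491.
  Any other capacity-feasible assignment to {#1, #3} ships for at least 224.
Compare {#1, #2}: its best feasible assignment gives total 542.
Compare {#1, #2, #3}: its best feasible assignment gives total 627.
Every other set of open sites that can feasibly serve all demand totals ≥ 542 even under its best assignment. Minimum: 491.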